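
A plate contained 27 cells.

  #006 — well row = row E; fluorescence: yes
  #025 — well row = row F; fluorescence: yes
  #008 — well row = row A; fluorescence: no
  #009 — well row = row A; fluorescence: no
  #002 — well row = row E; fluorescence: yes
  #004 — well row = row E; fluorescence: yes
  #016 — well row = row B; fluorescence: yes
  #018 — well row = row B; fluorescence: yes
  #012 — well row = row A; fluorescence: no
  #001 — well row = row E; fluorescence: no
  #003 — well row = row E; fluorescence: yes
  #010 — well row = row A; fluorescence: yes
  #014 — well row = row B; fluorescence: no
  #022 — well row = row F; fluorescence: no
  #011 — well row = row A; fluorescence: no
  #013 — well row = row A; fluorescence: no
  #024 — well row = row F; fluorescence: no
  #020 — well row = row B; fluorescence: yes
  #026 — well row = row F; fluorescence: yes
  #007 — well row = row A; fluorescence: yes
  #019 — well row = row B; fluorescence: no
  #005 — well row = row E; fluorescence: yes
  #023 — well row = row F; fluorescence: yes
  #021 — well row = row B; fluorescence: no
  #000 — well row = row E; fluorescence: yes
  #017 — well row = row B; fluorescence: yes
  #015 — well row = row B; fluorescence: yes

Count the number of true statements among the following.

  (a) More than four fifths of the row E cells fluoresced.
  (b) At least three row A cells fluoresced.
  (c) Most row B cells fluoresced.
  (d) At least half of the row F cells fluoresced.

3

(a) row E: |A| = 7, |A ∩ B| = 6; needs |A ∩ B| / |A| > 4/5 — true.
(b) row A: |A| = 7, |A ∩ B| = 2; needs |A ∩ B| ≥ 3 — false.
(c) row B: |A| = 8, |A ∩ B| = 5; needs |A ∩ B| > |A ∖ B| — true.
(d) row F: |A| = 5, |A ∩ B| = 3; needs |A ∩ B| ≥ |A ∖ B| — true.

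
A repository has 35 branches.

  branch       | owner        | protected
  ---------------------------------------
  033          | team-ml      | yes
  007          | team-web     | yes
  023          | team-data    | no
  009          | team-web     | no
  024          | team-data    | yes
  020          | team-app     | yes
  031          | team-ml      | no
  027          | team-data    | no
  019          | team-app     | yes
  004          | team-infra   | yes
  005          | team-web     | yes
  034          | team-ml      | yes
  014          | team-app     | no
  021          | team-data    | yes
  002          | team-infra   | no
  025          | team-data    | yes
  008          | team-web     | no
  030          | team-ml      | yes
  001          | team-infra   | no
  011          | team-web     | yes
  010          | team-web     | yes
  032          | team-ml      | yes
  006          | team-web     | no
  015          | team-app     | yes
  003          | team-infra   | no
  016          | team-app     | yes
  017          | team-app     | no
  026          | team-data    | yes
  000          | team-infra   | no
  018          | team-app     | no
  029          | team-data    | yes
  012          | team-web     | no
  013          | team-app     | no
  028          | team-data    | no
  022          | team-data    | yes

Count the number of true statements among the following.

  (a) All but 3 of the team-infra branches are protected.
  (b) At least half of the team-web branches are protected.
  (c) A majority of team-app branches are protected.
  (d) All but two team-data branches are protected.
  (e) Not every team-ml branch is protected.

2

(a) team-infra: |A| = 5, |A ∩ B| = 1; needs |A ∖ B| = 3 — false.
(b) team-web: |A| = 8, |A ∩ B| = 4; needs |A ∩ B| ≥ |A ∖ B| — true.
(c) team-app: |A| = 8, |A ∩ B| = 4; needs |A ∩ B| > |A ∖ B| — false.
(d) team-data: |A| = 9, |A ∩ B| = 6; needs |A ∖ B| = 2 — false.
(e) team-ml: |A| = 5, |A ∩ B| = 4; needs A ⊄ B (|A ∖ B| ≥ 1) — true.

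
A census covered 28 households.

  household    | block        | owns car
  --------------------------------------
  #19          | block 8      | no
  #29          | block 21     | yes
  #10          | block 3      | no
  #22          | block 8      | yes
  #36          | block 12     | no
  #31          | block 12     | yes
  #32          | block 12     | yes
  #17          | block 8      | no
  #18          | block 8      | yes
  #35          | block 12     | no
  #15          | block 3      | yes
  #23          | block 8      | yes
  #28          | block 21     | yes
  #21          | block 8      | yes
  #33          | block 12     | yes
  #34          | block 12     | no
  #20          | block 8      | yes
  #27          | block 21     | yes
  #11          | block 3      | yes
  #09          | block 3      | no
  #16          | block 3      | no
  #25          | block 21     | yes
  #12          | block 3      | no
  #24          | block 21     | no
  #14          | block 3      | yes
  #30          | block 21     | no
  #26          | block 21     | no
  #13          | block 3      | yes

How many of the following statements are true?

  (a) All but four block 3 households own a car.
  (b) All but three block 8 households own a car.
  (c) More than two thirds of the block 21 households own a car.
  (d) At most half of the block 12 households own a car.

2

(a) block 3: |A| = 8, |A ∩ B| = 4; needs |A ∖ B| = 4 — true.
(b) block 8: |A| = 7, |A ∩ B| = 5; needs |A ∖ B| = 3 — false.
(c) block 21: |A| = 7, |A ∩ B| = 4; needs |A ∩ B| / |A| > 2/3 — false.
(d) block 12: |A| = 6, |A ∩ B| = 3; needs |A ∩ B| ≤ |A ∖ B| — true.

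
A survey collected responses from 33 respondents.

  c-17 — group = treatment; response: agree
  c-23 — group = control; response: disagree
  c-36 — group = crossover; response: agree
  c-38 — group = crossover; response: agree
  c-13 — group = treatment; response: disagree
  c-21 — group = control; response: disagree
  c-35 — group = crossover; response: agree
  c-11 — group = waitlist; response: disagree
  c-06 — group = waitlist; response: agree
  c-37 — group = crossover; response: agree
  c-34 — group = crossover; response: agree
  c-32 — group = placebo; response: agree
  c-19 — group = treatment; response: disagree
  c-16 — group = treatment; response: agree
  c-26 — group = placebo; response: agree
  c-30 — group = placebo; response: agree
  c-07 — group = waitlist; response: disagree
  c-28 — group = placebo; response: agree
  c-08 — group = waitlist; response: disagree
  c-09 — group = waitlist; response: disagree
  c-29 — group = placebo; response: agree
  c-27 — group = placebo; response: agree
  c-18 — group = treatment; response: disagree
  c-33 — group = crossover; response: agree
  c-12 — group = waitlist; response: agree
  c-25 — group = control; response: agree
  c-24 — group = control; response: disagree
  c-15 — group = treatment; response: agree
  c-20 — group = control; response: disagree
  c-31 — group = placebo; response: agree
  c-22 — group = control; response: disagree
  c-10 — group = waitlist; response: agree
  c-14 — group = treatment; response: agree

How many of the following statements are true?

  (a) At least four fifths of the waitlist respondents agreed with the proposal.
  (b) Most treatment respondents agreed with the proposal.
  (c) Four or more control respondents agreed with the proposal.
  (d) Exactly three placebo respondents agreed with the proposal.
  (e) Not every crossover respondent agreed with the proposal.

1

(a) waitlist: |A| = 7, |A ∩ B| = 3; needs |A ∩ B| / |A| ≥ 4/5 — false.
(b) treatment: |A| = 7, |A ∩ B| = 4; needs |A ∩ B| > |A ∖ B| — true.
(c) control: |A| = 6, |A ∩ B| = 1; needs |A ∩ B| ≥ 4 — false.
(d) placebo: |A| = 7, |A ∩ B| = 7; needs |A ∩ B| = 3 — false.
(e) crossover: |A| = 6, |A ∩ B| = 6; needs A ⊄ B (|A ∖ B| ≥ 1) — false.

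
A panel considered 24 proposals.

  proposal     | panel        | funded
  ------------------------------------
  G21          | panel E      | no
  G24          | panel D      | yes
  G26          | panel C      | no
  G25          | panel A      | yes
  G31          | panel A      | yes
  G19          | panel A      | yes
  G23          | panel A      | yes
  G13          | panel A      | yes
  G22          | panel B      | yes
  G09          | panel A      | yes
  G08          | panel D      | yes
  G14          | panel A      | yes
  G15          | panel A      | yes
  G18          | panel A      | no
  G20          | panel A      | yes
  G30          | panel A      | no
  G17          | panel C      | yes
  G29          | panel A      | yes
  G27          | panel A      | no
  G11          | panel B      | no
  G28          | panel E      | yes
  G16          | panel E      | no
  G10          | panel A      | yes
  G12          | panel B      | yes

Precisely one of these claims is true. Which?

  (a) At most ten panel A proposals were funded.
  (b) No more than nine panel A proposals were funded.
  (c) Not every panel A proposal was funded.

|A| = 14, |A ∩ B| = 11, |A ∖ B| = 3.
(a) requires |A ∩ B| ≤ 10: false.
(b) requires |A ∩ B| ≤ 9: false.
(c) requires A ⊄ B (|A ∖ B| ≥ 1): true.

(c)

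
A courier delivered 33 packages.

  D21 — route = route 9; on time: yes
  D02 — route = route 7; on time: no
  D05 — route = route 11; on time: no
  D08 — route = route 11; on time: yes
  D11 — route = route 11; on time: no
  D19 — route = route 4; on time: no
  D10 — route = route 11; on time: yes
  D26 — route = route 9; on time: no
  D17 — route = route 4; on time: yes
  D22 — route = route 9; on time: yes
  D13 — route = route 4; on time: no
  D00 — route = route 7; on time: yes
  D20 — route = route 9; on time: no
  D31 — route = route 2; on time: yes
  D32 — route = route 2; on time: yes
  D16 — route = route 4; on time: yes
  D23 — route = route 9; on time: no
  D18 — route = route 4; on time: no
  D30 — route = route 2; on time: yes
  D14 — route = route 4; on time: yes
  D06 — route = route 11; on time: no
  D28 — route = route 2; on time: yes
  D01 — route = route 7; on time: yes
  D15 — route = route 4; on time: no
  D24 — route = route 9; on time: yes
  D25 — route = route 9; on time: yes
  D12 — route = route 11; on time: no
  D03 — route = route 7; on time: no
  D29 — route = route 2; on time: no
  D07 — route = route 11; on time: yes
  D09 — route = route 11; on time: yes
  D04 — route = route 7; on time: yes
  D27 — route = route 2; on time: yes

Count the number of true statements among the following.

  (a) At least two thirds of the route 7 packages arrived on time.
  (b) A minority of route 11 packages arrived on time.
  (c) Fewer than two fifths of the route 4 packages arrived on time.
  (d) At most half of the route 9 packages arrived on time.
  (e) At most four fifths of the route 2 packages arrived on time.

0

(a) route 7: |A| = 5, |A ∩ B| = 3; needs |A ∩ B| / |A| ≥ 2/3 — false.
(b) route 11: |A| = 8, |A ∩ B| = 4; needs |A ∩ B| < |A ∖ B| — false.
(c) route 4: |A| = 7, |A ∩ B| = 3; needs |A ∩ B| / |A| < 2/5 — false.
(d) route 9: |A| = 7, |A ∩ B| = 4; needs |A ∩ B| ≤ |A ∖ B| — false.
(e) route 2: |A| = 6, |A ∩ B| = 5; needs |A ∩ B| / |A| ≤ 4/5 — false.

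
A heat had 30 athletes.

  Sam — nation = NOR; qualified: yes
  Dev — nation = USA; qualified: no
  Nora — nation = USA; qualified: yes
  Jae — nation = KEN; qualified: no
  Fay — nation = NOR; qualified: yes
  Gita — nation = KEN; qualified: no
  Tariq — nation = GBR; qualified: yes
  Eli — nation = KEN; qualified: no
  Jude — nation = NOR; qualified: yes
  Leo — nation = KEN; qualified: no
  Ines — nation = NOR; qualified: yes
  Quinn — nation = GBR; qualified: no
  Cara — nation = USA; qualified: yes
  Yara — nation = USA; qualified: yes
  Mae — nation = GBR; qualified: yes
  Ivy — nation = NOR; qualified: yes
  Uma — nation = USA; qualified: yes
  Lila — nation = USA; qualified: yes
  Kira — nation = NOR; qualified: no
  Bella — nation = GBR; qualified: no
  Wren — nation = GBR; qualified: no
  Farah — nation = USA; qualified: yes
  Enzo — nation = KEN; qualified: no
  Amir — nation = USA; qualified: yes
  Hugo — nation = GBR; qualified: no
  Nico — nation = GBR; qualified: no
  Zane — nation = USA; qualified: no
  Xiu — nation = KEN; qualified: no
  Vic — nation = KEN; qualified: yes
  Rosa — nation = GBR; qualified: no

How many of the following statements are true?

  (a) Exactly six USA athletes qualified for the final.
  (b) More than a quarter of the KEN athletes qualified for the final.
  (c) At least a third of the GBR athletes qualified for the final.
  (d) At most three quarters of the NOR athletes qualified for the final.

0

(a) USA: |A| = 9, |A ∩ B| = 7; needs |A ∩ B| = 6 — false.
(b) KEN: |A| = 7, |A ∩ B| = 1; needs |A ∩ B| / |A| > 1/4 — false.
(c) GBR: |A| = 8, |A ∩ B| = 2; needs |A ∩ B| / |A| ≥ 1/3 — false.
(d) NOR: |A| = 6, |A ∩ B| = 5; needs |A ∩ B| / |A| ≤ 3/4 — false.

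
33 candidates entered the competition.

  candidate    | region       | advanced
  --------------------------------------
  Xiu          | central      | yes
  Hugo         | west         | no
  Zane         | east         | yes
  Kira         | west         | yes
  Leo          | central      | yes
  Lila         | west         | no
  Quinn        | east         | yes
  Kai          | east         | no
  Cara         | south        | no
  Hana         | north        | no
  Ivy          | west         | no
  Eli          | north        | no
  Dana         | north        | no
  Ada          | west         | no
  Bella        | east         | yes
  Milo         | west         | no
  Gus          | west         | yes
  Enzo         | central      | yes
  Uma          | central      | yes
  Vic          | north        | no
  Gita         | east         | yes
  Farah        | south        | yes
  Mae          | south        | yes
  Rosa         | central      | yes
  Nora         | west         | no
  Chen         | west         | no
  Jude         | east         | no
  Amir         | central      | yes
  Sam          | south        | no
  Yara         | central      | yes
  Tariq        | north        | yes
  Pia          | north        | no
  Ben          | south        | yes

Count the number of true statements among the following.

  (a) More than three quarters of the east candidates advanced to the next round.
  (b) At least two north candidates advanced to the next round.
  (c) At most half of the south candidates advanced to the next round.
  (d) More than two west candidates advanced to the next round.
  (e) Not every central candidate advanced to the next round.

(a) east: |A| = 6, |A ∩ B| = 4; needs |A ∩ B| / |A| > 3/4 — false.
(b) north: |A| = 6, |A ∩ B| = 1; needs |A ∩ B| ≥ 2 — false.
(c) south: |A| = 5, |A ∩ B| = 3; needs |A ∩ B| ≤ |A ∖ B| — false.
(d) west: |A| = 9, |A ∩ B| = 2; needs |A ∩ B| > 2 — false.
(e) central: |A| = 7, |A ∩ B| = 7; needs A ⊄ B (|A ∖ B| ≥ 1) — false.

0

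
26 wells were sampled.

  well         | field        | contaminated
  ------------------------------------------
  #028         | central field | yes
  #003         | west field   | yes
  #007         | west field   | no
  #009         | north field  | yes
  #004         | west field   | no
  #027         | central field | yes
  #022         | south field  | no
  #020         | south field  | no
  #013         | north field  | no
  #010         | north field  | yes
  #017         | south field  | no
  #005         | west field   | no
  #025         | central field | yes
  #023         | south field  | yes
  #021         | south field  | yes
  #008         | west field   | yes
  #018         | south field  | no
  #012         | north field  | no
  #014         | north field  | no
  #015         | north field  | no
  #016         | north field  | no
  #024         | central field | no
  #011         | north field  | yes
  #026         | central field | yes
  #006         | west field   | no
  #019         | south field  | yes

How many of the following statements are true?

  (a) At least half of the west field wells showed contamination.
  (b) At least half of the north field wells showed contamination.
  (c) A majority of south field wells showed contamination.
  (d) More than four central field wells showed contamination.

(a) west field: |A| = 6, |A ∩ B| = 2; needs |A ∩ B| ≥ |A ∖ B| — false.
(b) north field: |A| = 8, |A ∩ B| = 3; needs |A ∩ B| ≥ |A ∖ B| — false.
(c) south field: |A| = 7, |A ∩ B| = 3; needs |A ∩ B| > |A ∖ B| — false.
(d) central field: |A| = 5, |A ∩ B| = 4; needs |A ∩ B| > 4 — false.

0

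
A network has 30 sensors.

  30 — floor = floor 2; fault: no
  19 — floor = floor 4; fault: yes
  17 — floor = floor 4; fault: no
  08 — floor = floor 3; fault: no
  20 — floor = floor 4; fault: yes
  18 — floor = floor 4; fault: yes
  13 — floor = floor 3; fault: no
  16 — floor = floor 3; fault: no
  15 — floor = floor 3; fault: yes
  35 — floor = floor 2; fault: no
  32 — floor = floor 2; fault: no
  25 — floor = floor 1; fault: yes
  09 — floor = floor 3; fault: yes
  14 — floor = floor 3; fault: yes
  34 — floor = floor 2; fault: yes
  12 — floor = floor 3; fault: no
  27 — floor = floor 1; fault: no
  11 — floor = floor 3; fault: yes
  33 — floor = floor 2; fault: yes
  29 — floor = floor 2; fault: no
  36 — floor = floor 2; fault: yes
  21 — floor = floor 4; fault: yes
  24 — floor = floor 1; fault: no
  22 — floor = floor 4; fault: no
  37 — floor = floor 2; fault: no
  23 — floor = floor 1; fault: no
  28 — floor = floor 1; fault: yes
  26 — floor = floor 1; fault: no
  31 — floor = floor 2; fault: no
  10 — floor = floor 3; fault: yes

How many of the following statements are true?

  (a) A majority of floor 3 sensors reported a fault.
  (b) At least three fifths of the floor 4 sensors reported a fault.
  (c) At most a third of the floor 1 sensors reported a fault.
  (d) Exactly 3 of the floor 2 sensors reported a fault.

4

(a) floor 3: |A| = 9, |A ∩ B| = 5; needs |A ∩ B| > |A ∖ B| — true.
(b) floor 4: |A| = 6, |A ∩ B| = 4; needs |A ∩ B| / |A| ≥ 3/5 — true.
(c) floor 1: |A| = 6, |A ∩ B| = 2; needs |A ∩ B| / |A| ≤ 1/3 — true.
(d) floor 2: |A| = 9, |A ∩ B| = 3; needs |A ∩ B| = 3 — true.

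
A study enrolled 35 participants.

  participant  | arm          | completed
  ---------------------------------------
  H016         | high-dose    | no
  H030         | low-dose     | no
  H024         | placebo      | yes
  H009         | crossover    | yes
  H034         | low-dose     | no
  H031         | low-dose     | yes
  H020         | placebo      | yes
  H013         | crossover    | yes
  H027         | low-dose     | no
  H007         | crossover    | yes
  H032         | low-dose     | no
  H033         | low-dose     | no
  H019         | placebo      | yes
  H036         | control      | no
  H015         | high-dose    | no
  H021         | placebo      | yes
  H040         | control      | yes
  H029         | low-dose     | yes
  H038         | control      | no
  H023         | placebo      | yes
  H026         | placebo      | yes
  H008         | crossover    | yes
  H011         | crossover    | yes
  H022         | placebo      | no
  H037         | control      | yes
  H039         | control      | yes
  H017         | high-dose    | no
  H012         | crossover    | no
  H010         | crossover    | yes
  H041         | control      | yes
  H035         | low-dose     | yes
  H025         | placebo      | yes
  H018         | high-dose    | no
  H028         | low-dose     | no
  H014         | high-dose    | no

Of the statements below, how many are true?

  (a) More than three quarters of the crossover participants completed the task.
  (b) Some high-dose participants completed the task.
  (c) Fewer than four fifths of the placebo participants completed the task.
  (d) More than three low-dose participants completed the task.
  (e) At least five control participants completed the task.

1

(a) crossover: |A| = 7, |A ∩ B| = 6; needs |A ∩ B| / |A| > 3/4 — true.
(b) high-dose: |A| = 5, |A ∩ B| = 0; needs A ∩ B ≠ ∅ (|A ∩ B| ≥ 1) — false.
(c) placebo: |A| = 8, |A ∩ B| = 7; needs |A ∩ B| / |A| < 4/5 — false.
(d) low-dose: |A| = 9, |A ∩ B| = 3; needs |A ∩ B| > 3 — false.
(e) control: |A| = 6, |A ∩ B| = 4; needs |A ∩ B| ≥ 5 — false.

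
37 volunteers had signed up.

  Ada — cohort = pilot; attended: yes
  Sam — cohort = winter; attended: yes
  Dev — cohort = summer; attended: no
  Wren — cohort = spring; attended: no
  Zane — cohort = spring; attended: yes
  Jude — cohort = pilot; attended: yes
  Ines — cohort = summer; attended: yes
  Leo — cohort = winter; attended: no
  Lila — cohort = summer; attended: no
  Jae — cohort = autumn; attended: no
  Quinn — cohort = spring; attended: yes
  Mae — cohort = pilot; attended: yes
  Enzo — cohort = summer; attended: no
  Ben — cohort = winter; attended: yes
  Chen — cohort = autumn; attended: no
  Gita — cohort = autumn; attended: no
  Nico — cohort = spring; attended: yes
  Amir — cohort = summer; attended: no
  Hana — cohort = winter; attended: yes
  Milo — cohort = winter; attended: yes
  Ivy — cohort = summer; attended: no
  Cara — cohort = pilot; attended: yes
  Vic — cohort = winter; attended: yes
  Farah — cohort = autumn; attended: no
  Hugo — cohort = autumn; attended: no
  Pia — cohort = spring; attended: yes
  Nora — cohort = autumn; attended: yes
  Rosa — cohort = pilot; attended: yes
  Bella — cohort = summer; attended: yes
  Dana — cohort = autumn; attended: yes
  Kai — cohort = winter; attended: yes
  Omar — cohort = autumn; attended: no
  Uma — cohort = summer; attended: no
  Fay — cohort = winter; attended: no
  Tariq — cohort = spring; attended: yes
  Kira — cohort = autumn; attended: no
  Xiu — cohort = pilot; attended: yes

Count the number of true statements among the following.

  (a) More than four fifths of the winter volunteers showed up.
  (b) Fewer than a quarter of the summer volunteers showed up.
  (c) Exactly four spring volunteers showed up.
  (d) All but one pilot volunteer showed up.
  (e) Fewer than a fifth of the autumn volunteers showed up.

(a) winter: |A| = 8, |A ∩ B| = 6; needs |A ∩ B| / |A| > 4/5 — false.
(b) summer: |A| = 8, |A ∩ B| = 2; needs |A ∩ B| / |A| < 1/4 — false.
(c) spring: |A| = 6, |A ∩ B| = 5; needs |A ∩ B| = 4 — false.
(d) pilot: |A| = 6, |A ∩ B| = 6; needs |A ∖ B| = 1 — false.
(e) autumn: |A| = 9, |A ∩ B| = 2; needs |A ∩ B| / |A| < 1/5 — false.

0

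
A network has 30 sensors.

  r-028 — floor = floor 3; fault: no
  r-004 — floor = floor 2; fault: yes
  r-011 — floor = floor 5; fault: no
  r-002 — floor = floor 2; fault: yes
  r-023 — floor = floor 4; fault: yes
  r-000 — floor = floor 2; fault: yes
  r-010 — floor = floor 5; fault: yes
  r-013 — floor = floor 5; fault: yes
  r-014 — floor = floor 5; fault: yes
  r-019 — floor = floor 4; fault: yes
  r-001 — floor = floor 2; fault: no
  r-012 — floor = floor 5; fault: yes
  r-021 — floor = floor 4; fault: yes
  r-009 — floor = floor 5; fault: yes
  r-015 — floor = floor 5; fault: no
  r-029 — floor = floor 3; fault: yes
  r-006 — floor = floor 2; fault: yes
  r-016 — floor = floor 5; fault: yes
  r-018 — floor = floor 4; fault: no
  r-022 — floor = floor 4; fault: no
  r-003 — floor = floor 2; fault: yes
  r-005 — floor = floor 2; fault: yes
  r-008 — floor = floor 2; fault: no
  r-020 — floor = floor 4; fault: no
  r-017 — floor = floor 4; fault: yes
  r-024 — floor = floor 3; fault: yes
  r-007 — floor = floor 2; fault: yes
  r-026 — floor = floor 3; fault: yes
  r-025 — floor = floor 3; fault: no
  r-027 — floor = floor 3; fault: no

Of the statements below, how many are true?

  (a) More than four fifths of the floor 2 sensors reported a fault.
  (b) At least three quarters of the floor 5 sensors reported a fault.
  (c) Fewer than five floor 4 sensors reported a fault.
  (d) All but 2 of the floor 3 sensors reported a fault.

2

(a) floor 2: |A| = 9, |A ∩ B| = 7; needs |A ∩ B| / |A| > 4/5 — false.
(b) floor 5: |A| = 8, |A ∩ B| = 6; needs |A ∩ B| / |A| ≥ 3/4 — true.
(c) floor 4: |A| = 7, |A ∩ B| = 4; needs |A ∩ B| < 5 — true.
(d) floor 3: |A| = 6, |A ∩ B| = 3; needs |A ∖ B| = 2 — false.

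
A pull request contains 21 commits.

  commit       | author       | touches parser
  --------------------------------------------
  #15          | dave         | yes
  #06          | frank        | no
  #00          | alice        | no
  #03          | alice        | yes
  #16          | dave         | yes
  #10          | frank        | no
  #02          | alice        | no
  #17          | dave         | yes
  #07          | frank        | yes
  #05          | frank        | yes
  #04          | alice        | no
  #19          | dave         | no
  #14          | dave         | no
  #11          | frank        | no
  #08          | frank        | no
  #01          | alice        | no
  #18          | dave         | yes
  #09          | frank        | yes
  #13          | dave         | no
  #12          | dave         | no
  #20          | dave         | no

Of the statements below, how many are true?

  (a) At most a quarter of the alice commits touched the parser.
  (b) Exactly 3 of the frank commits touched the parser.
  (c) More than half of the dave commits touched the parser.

(a) alice: |A| = 5, |A ∩ B| = 1; needs |A ∩ B| / |A| ≤ 1/4 — true.
(b) frank: |A| = 7, |A ∩ B| = 3; needs |A ∩ B| = 3 — true.
(c) dave: |A| = 9, |A ∩ B| = 4; needs |A ∩ B| > |A ∖ B| — false.

2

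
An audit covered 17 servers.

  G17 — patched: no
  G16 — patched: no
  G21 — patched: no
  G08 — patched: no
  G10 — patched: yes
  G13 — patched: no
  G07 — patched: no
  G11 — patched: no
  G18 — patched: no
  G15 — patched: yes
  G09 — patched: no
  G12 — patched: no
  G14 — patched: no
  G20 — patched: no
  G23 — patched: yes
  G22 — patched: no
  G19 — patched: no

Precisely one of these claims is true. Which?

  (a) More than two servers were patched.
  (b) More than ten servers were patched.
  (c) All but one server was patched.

|A| = 17, |A ∩ B| = 3, |A ∖ B| = 14.
(a) requires |A ∩ B| > 2: true.
(b) requires |A ∩ B| > 10: false.
(c) requires |A ∖ B| = 1: false.

(a)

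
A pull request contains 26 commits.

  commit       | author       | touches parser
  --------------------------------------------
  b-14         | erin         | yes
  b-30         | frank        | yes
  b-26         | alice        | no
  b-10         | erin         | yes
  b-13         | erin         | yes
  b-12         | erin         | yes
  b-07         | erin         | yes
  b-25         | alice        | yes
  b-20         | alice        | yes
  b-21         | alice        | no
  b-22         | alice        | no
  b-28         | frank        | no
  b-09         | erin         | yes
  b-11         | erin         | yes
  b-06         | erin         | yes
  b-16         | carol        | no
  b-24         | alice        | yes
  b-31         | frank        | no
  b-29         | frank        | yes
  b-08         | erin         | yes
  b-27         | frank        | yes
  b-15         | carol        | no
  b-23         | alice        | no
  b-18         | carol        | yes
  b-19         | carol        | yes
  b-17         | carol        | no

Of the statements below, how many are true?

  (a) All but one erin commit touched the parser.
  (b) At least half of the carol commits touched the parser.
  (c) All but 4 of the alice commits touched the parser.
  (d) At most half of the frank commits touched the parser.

(a) erin: |A| = 9, |A ∩ B| = 9; needs |A ∖ B| = 1 — false.
(b) carol: |A| = 5, |A ∩ B| = 2; needs |A ∩ B| ≥ |A ∖ B| — false.
(c) alice: |A| = 7, |A ∩ B| = 3; needs |A ∖ B| = 4 — true.
(d) frank: |A| = 5, |A ∩ B| = 3; needs |A ∩ B| ≤ |A ∖ B| — false.

1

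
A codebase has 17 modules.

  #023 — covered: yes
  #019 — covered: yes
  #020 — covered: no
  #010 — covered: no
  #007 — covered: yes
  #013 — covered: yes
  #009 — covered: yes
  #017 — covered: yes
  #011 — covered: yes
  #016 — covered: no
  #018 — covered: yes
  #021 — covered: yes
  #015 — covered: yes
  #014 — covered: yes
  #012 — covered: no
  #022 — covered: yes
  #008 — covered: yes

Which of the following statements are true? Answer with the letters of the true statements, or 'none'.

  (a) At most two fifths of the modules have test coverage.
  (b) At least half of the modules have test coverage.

|A| = 17, |A ∩ B| = 13, |A ∖ B| = 4.
(a) |A ∩ B| / |A| ≤ 2/5: fails.
(b) |A ∩ B| ≥ |A ∖ B|: holds.

(b)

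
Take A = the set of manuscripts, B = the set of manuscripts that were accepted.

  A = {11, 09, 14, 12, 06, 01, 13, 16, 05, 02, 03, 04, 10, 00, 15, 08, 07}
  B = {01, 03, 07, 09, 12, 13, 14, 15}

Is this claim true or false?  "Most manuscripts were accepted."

False

'Most manuscripts were accepted' holds iff |A ∩ B| > |A ∖ B|.
|A| = 17, |A ∩ B| = 8, |A ∖ B| = 9.
8 < 9, so the statement is false.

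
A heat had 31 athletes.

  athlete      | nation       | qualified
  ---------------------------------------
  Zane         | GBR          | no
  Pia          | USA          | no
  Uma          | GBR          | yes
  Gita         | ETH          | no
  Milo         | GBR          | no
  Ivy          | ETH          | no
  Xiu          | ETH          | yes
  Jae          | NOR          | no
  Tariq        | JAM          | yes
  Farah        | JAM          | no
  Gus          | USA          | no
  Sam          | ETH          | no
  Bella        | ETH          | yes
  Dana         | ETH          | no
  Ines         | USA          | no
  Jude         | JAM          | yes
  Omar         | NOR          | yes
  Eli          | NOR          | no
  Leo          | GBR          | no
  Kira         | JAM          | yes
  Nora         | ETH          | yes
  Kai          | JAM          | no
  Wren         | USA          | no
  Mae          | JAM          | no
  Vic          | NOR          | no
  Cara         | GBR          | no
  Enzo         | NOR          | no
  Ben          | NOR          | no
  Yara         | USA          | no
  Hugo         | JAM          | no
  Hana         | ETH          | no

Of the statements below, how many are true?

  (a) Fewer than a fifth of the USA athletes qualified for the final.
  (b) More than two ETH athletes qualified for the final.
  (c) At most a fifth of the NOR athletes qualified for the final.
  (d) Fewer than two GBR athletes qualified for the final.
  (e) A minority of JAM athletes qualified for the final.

5

(a) USA: |A| = 5, |A ∩ B| = 0; needs |A ∩ B| / |A| < 1/5 — true.
(b) ETH: |A| = 8, |A ∩ B| = 3; needs |A ∩ B| > 2 — true.
(c) NOR: |A| = 6, |A ∩ B| = 1; needs |A ∩ B| / |A| ≤ 1/5 — true.
(d) GBR: |A| = 5, |A ∩ B| = 1; needs |A ∩ B| < 2 — true.
(e) JAM: |A| = 7, |A ∩ B| = 3; needs |A ∩ B| < |A ∖ B| — true.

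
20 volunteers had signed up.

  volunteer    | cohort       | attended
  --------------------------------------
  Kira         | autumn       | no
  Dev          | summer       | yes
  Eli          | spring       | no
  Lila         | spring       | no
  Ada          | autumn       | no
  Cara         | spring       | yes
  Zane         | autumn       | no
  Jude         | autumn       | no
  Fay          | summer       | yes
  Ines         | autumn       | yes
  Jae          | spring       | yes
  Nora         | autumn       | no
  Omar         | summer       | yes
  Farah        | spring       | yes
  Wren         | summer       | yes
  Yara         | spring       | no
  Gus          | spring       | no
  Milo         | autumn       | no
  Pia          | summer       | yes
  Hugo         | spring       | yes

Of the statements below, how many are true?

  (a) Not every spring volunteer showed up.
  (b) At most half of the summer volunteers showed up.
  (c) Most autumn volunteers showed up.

1

(a) spring: |A| = 8, |A ∩ B| = 4; needs A ⊄ B (|A ∖ B| ≥ 1) — true.
(b) summer: |A| = 5, |A ∩ B| = 5; needs |A ∩ B| ≤ |A ∖ B| — false.
(c) autumn: |A| = 7, |A ∩ B| = 1; needs |A ∩ B| > |A ∖ B| — false.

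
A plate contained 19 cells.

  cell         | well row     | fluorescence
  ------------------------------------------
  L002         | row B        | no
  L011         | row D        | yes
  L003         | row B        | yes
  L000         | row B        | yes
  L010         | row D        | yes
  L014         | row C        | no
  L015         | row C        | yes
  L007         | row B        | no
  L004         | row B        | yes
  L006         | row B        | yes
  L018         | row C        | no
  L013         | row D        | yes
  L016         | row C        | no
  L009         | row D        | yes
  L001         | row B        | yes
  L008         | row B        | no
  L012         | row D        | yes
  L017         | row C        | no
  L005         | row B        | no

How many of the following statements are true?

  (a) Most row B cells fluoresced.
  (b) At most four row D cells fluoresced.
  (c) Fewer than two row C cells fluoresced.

(a) row B: |A| = 9, |A ∩ B| = 5; needs |A ∩ B| > |A ∖ B| — true.
(b) row D: |A| = 5, |A ∩ B| = 5; needs |A ∩ B| ≤ 4 — false.
(c) row C: |A| = 5, |A ∩ B| = 1; needs |A ∩ B| < 2 — true.

2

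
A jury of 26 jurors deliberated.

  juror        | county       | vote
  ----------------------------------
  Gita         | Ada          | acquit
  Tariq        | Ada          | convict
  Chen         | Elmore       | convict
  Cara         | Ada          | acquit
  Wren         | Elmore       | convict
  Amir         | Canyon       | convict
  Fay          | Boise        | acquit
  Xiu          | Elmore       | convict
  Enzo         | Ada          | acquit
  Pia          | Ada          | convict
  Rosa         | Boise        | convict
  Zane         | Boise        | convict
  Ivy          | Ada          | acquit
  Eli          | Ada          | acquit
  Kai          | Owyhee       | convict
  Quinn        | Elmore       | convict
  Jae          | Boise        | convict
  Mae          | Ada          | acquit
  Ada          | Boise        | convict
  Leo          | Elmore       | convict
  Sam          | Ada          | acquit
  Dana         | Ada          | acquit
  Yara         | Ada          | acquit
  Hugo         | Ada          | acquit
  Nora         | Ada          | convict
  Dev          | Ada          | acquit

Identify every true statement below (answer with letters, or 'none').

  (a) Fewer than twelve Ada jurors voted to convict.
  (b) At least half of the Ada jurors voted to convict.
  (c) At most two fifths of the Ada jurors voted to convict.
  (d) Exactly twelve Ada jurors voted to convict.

|A| = 14, |A ∩ B| = 3, |A ∖ B| = 11.
(a) |A ∩ B| < 12: holds.
(b) |A ∩ B| ≥ |A ∖ B|: fails.
(c) |A ∩ B| / |A| ≤ 2/5: holds.
(d) |A ∩ B| = 12: fails.

(a), (c)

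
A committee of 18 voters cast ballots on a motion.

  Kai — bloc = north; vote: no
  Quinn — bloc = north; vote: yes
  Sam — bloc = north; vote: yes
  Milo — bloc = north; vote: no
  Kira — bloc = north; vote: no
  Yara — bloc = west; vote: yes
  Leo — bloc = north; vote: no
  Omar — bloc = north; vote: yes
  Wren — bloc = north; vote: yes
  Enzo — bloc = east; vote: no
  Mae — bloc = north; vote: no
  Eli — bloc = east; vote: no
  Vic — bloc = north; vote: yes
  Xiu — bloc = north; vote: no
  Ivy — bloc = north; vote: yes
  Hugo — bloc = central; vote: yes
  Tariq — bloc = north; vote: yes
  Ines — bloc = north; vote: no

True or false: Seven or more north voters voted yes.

'Seven or more north voters voted yes' holds iff |A ∩ B| ≥ 7.
A (the restrictor) = {Kai, Quinn, Sam, Milo, Kira, Leo, Omar, Wren, Mae, Vic, Xiu, Ivy, Tariq, Ines}, |A| = 14.
A ∩ B = {Quinn, Sam, Omar, Wren, Vic, Ivy, Tariq}, so |A ∩ B| = 7.
|A ∩ B| = 7, so the statement is true.

True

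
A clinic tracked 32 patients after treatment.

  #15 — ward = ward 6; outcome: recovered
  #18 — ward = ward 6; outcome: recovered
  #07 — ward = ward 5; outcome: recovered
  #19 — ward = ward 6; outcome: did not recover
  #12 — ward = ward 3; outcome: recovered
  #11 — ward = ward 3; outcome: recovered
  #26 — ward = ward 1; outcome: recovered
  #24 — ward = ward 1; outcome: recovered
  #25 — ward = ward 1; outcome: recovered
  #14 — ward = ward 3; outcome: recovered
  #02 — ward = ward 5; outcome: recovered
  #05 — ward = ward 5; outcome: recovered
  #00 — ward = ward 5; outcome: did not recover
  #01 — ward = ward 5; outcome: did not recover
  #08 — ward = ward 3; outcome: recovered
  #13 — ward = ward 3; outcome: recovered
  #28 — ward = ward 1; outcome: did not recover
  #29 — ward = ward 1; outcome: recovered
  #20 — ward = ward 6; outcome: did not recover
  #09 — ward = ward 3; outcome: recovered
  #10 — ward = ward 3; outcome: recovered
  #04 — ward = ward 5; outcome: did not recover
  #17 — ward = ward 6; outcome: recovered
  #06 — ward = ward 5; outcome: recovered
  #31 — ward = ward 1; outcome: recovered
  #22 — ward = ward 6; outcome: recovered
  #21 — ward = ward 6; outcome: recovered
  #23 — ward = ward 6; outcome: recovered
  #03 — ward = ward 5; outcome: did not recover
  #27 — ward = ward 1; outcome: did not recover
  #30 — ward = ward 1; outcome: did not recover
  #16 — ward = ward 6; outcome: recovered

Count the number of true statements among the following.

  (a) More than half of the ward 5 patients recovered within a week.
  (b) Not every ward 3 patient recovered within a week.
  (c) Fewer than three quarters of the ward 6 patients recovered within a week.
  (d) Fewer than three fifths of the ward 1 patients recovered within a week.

(a) ward 5: |A| = 8, |A ∩ B| = 4; needs |A ∩ B| > |A ∖ B| — false.
(b) ward 3: |A| = 7, |A ∩ B| = 7; needs A ⊄ B (|A ∖ B| ≥ 1) — false.
(c) ward 6: |A| = 9, |A ∩ B| = 7; needs |A ∩ B| / |A| < 3/4 — false.
(d) ward 1: |A| = 8, |A ∩ B| = 5; needs |A ∩ B| / |A| < 3/5 — false.

0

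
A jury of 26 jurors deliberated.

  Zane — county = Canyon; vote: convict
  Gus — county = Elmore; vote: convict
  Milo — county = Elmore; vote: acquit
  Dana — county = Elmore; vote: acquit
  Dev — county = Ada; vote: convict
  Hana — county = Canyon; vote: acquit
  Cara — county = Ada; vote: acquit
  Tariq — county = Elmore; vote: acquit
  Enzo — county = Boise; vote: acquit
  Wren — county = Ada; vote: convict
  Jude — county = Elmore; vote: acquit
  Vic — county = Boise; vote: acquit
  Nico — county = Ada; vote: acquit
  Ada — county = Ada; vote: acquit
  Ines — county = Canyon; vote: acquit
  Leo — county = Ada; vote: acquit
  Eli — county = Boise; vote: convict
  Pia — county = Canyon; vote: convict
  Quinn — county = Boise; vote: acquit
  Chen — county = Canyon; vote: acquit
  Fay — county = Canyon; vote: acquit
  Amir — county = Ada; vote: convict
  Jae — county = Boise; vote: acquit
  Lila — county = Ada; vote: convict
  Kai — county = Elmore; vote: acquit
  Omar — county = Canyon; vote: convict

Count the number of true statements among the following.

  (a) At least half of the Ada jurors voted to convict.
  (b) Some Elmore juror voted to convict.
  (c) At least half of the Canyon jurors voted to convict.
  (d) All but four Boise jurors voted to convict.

3

(a) Ada: |A| = 8, |A ∩ B| = 4; needs |A ∩ B| ≥ |A ∖ B| — true.
(b) Elmore: |A| = 6, |A ∩ B| = 1; needs A ∩ B ≠ ∅ (|A ∩ B| ≥ 1) — true.
(c) Canyon: |A| = 7, |A ∩ B| = 3; needs |A ∩ B| ≥ |A ∖ B| — false.
(d) Boise: |A| = 5, |A ∩ B| = 1; needs |A ∖ B| = 4 — true.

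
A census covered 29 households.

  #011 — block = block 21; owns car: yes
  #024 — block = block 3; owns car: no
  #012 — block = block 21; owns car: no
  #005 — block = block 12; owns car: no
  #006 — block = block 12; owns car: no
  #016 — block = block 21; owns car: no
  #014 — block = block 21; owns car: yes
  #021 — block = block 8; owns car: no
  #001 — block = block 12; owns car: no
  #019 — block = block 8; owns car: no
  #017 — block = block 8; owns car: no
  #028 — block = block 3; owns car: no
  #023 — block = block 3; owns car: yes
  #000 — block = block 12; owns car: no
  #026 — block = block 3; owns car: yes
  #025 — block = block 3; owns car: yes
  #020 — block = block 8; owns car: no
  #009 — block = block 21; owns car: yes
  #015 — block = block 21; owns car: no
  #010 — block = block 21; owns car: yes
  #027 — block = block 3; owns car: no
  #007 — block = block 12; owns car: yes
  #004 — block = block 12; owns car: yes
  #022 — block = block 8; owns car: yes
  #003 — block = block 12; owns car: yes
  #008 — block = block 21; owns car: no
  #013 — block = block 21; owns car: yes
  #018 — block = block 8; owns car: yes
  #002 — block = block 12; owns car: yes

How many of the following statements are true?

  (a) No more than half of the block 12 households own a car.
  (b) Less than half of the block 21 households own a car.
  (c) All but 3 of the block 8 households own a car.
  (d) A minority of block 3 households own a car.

1

(a) block 12: |A| = 8, |A ∩ B| = 4; needs |A ∩ B| ≤ |A ∖ B| — true.
(b) block 21: |A| = 9, |A ∩ B| = 5; needs |A ∩ B| < |A ∖ B| — false.
(c) block 8: |A| = 6, |A ∩ B| = 2; needs |A ∖ B| = 3 — false.
(d) block 3: |A| = 6, |A ∩ B| = 3; needs |A ∩ B| < |A ∖ B| — false.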